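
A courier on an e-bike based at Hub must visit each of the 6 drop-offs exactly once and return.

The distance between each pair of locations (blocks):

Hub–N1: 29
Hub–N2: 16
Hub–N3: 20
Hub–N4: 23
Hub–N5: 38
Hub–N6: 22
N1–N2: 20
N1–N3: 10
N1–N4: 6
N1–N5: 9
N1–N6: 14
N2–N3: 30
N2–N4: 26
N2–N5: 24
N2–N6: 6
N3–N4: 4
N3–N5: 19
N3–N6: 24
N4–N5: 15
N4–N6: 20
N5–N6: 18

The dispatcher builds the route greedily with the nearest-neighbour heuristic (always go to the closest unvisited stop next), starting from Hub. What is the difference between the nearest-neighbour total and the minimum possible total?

Hub: N2=16, N3=20, N6=22, N4=23, N1=29, N5=38 ⇒ N2
N2: N6=6, N1=20, N5=24, N4=26, N3=30 ⇒ N6
N6: N1=14, N5=18, N4=20, N3=24 ⇒ N1
N1: N4=6, N5=9, N3=10 ⇒ N4
N4: N3=4, N5=15 ⇒ N3
N3: N5=19 ⇒ N5
NN route Hub → N2 → N6 → N1 → N4 → N3 → N5 → Hub costs 103.
Optimal: Hub → N2 → N6 → N5 → N1 → N4 → N3 → Hub costs 79 (by enumerating all 360 distinct tours).
Excess = 103 − 79 = 24.

The nearest-neighbour route is 24 blocks longer than optimal.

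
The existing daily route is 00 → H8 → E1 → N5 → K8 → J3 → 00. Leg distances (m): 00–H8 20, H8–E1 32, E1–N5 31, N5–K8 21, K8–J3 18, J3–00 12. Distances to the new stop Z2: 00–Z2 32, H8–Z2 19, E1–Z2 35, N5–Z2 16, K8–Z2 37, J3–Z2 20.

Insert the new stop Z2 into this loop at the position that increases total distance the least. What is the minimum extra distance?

Minimum extra distance: 20 m, inserting Z2 between E1 and N5.

Insertion cost between consecutive stops i–j is d(i,Z2) + d(Z2,j) − d(i,j):
  between 00 and H8: 32 + 19 − 20 = 31
  between H8 and E1: 19 + 35 − 32 = 22
  between E1 and N5: 35 + 16 − 31 = 20
  between N5 and K8: 16 + 37 − 21 = 32
  between K8 and J3: 37 + 20 − 18 = 39
  between J3 and 00: 20 + 32 − 12 = 40
Cheapest insertion is between E1 and N5, adding 20.
New total = 134 + 20 = 154.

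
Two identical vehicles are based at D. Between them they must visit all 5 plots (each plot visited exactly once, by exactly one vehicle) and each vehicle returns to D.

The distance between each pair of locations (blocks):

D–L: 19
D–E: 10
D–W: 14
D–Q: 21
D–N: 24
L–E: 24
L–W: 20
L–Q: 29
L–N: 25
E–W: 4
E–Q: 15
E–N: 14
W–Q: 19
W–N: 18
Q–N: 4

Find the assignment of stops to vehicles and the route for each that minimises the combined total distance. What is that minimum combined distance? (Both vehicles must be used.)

Try each way of splitting the stops between the two vehicles (each non-empty) and, for each split, find the best tour for each vehicle:
  {L} + {E, W, Q, N}: 38 + 57 = 95
  {E} + {L, W, Q, N}: 20 + 81 = 101
  {L, E} + {W, Q, N}: 53 + 57 = 110
  {W} + {L, E, Q, N}: 28 + 73 = 101
  {L, W} + {E, Q, N}: 53 + 49 = 102
  {E, W} + {L, Q, N}: 28 + 69 = 97
  … (15 splits in total)
Best: vehicle 1 D → L → D = 38; vehicle 2 D → E → W → N → Q → D = 57; combined 95.

Minimum combined distance: 95 blocks.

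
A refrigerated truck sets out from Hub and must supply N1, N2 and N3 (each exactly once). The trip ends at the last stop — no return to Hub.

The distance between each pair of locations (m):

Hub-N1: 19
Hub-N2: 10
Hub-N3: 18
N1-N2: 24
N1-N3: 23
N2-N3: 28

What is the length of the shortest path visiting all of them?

There are 3! = 6 possible orderings.
Hub - N1 - N2 - N3: 19+24+28 = 71
Hub - N1 - N3 - N2: 19+23+28 = 70
Hub - N2 - N1 - N3: 10+24+23 = 57
Hub - N2 - N3 - N1: 10+28+23 = 61
Hub - N3 - N1 - N2: 18+23+24 = 65
Hub - N3 - N2 - N1: 18+28+24 = 70
The minimum is 57.
One shortest path: Hub → N2 → N1 → N3.

57 m — the minimum one-way total.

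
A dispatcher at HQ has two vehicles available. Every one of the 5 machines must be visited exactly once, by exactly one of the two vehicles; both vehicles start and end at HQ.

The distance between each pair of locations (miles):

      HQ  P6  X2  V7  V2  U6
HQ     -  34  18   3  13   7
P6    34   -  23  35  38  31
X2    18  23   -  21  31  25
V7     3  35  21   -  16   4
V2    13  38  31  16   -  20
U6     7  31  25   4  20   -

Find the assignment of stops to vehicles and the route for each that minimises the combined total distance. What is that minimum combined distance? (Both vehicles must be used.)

Minimum combined distance: 105 miles.

There are 2^4 − 1 = 15 ways to divide the 5 stops into two non-empty groups. For each, the best each vehicle can do is its own shortest tour through its group:
  {P6} + {X2, V7, V2, U6}: 68 + 76 = 144
  {X2} + {P6, V7, V2, U6}: 36 + 89 = 125
  {P6, X2} + {V7, V2, U6}: 75 + 40 = 115
  {V7} + {P6, X2, V2, U6}: 6 + 105 = 111
  {P6, V7} + {X2, V2, U6}: 72 + 76 = 148
  {X2, V7} + {P6, V2, U6}: 42 + 89 = 131
  … (15 splits in total)
  {V2} + {P6, X2, V7, U6}: 26 + 79 = 105  ← best
Best: vehicle 1 HQ → V2 → HQ = 26; vehicle 2 HQ → X2 → P6 → U6 → V7 → HQ = 79; combined 105.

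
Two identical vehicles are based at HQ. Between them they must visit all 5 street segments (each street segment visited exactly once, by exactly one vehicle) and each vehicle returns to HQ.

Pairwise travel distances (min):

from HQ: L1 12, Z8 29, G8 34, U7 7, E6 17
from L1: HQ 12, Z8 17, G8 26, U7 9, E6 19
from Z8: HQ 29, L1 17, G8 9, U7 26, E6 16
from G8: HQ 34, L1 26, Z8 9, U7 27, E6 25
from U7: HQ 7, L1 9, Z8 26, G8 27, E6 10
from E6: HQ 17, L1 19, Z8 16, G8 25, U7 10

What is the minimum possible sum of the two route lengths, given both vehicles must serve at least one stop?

Minimum combined distance: 94 min.

Try each way of splitting the stops between the two vehicles (each non-empty) and, for each split, find the best tour for each vehicle:
  {L1} + {Z8, G8, U7, E6}: 24 + 76 = 100
  {Z8} + {L1, G8, U7, E6}: 58 + 80 = 138
  {L1, Z8} + {G8, U7, E6}: 58 + 76 = 134
  {G8} + {L1, Z8, U7, E6}: 68 + 62 = 130
  {L1, G8} + {Z8, U7, E6}: 72 + 62 = 134
  {Z8, G8} + {L1, U7, E6}: 72 + 48 = 120
  … (15 splits in total)
  {U7} + {L1, Z8, G8, E6}: 14 + 80 = 94  ← best
Best: vehicle 1 HQ → U7 → HQ = 14; vehicle 2 HQ → L1 → Z8 → G8 → E6 → HQ = 80; combined 94.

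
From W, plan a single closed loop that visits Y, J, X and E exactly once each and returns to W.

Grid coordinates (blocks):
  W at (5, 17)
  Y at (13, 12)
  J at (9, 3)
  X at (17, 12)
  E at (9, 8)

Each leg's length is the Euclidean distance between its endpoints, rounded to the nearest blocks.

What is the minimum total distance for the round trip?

With 4 stops there are 4!/2 = 12 distinct round trips (a route and its reverse cost the same).
W → Y → J → X → E → W: 9+10+12+9+10 = 50
W → Y → J → E → X → W: 9+10+5+9+13 = 46
W → Y → X → J → E → W: 9+4+12+5+10 = 40
W → Y → X → E → J → W: 9+4+9+5+15 = 42
W → Y → E → J → X → W: 9+6+5+12+13 = 45
W → Y → E → X → J → W: 9+6+9+12+15 = 51
W → J → Y → X → E → W: 15+10+4+9+10 = 48
W → J → Y → E → X → W: 15+10+6+9+13 = 53
W → J → X → Y → E → W: 15+12+4+6+10 = 47
W → J → E → Y → X → W: 15+5+6+4+13 = 43
W → X → Y → J → E → W: 13+4+10+5+10 = 42
W → X → J → Y → E → W: 13+12+10+6+10 = 51
The minimum is 40.
One optimal route: W → Y → X → J → E → W (or its reverse).

40 blocks — the shortest possible round trip.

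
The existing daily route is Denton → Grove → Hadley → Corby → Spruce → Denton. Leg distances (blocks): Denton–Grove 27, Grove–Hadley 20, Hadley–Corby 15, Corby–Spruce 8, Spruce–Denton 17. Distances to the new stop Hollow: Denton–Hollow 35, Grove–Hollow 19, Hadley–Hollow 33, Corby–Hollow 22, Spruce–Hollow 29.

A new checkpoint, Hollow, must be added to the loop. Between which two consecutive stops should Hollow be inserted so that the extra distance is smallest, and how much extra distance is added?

Insertion cost between consecutive stops i–j is d(i,Hollow) + d(Hollow,j) − d(i,j):
  between Denton and Grove: 35 + 19 − 27 = 27
  between Grove and Hadley: 19 + 33 − 20 = 32
  between Hadley and Corby: 33 + 22 − 15 = 40
  between Corby and Spruce: 22 + 29 − 8 = 43
  between Spruce and Denton: 29 + 35 − 17 = 47
Cheapest insertion is between Denton and Grove, adding 27.
New total = 87 + 27 = 114.

Minimum extra distance: 27 blocks, inserting Hollow between Denton and Grove.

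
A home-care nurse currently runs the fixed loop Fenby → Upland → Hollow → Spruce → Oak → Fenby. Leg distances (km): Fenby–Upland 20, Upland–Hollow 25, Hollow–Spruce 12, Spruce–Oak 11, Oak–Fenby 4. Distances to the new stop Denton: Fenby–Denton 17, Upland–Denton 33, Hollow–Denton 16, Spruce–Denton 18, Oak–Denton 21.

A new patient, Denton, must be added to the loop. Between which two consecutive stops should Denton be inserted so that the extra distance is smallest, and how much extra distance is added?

Insertion cost between consecutive stops i–j is d(i,Denton) + d(Denton,j) − d(i,j):
  between Fenby and Upland: 17 + 33 − 20 = 30
  between Upland and Hollow: 33 + 16 − 25 = 24
  between Hollow and Spruce: 16 + 18 − 12 = 22
  between Spruce and Oak: 18 + 21 − 11 = 28
  between Oak and Fenby: 21 + 17 − 4 = 34
Cheapest insertion is between Hollow and Spruce, adding 22.
New total = 72 + 22 = 94.

Minimum extra distance: 22 km, inserting Denton between Hollow and Spruce.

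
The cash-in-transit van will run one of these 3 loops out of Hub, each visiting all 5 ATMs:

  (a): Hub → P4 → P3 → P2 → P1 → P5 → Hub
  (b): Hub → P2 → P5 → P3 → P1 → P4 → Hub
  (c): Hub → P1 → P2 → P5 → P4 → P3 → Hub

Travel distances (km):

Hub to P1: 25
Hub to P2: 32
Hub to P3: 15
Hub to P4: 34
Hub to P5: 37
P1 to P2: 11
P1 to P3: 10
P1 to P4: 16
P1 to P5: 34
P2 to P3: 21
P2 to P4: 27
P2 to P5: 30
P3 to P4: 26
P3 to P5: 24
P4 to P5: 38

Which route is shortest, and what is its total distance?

Shortest is (c), total 145 km.

(a): 34 + 26 + 21 + 11 + 34 + 37 = 163
(b): 32 + 30 + 24 + 10 + 16 + 34 = 146
(c): 25 + 11 + 30 + 38 + 26 + 15 = 145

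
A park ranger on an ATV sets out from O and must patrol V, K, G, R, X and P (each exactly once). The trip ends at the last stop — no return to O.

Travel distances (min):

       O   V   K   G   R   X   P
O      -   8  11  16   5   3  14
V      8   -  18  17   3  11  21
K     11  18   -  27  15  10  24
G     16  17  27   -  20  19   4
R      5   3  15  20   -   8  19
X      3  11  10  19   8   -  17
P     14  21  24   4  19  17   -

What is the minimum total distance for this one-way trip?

Minimum one-way distance = 52 min.

There are 6! = 720 possible orderings.
O - V - K - G - R - X - P: 8+18+27+20+8+17 = 98
O - V - K - G - R - P - X: 8+18+27+20+19+17 = 109
O - V - K - G - X - R - P: 8+18+27+19+8+19 = 99
O - V - K - G - X - P - R: 8+18+27+19+17+19 = 108
O - V - K - G - P - R - X: 8+18+27+4+19+8 = 84
O - V - K - G - P - X - R: 8+18+27+4+17+8 = 82
O - V - K - R - G - X - P: 8+18+15+20+19+17 = 97
O - V - K - R - G - P - X: 8+18+15+20+4+17 = 82
… (712 more)
O - X - K - R - V - G - P: 3+10+15+3+17+4 = 52  ← best
The minimum is 52.
One shortest path: O → X → K → R → V → G → P.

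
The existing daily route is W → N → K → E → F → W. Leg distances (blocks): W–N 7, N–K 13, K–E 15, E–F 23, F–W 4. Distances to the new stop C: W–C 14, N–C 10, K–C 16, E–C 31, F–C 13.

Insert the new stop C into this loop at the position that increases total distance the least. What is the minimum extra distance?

Insertion cost between consecutive stops i–j is d(i,C) + d(C,j) − d(i,j):
  between W and N: 14 + 10 − 7 = 17
  between N and K: 10 + 16 − 13 = 13
  between K and E: 16 + 31 − 15 = 32
  between E and F: 31 + 13 − 23 = 21
  between F and W: 13 + 14 − 4 = 23
Cheapest insertion is between N and K, adding 13.
New total = 62 + 13 = 75.

Adding 13 blocks by placing C on the N–K leg.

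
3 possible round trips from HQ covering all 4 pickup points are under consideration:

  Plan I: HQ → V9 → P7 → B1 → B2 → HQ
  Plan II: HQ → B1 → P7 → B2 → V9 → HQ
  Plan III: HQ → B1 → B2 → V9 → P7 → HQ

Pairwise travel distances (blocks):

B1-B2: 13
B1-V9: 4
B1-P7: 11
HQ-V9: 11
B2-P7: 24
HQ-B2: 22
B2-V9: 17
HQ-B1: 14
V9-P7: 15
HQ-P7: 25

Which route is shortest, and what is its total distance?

Shortest is Plan I, total 72 blocks.

Plan I: 11 + 15 + 11 + 13 + 22 = 72
Plan II: 14 + 11 + 24 + 17 + 11 = 77
Plan III: 14 + 13 + 17 + 15 + 25 = 84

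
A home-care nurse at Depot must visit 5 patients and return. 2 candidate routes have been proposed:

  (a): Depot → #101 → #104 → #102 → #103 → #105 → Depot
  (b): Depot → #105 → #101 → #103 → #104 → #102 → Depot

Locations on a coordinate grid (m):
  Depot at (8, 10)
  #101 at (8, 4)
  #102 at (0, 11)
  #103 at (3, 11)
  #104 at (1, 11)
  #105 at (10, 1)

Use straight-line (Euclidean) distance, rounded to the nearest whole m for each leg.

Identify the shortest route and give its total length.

33 m — (b) is the shortest.

(a): 6 + 10 + 1 + 3 + 12 + 9 = 41
(b): 9 + 4 + 9 + 2 + 1 + 8 = 33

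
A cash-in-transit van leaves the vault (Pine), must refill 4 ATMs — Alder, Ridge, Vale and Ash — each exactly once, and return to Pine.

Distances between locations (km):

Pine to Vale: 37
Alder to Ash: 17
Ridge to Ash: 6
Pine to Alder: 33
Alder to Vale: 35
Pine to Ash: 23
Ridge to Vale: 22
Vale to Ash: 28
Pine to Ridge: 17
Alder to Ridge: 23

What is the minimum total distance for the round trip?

Pine → Alder → Ridge → Vale → Ash → Pine: 33+23+22+28+23 = 129
Pine → Alder → Ridge → Ash → Vale → Pine: 33+23+6+28+37 = 127
Pine → Alder → Vale → Ridge → Ash → Pine: 33+35+22+6+23 = 119
Pine → Alder → Vale → Ash → Ridge → Pine: 33+35+28+6+17 = 119
Pine → Alder → Ash → Ridge → Vale → Pine: 33+17+6+22+37 = 115
Pine → Alder → Ash → Vale → Ridge → Pine: 33+17+28+22+17 = 117
Pine → Ridge → Alder → Vale → Ash → Pine: 17+23+35+28+23 = 126
Pine → Ridge → Alder → Ash → Vale → Pine: 17+23+17+28+37 = 122
Pine → Ridge → Vale → Alder → Ash → Pine: 17+22+35+17+23 = 114
Pine → Ridge → Ash → Alder → Vale → Pine: 17+6+17+35+37 = 112
Pine → Vale → Alder → Ridge → Ash → Pine: 37+35+23+6+23 = 124
Pine → Vale → Ridge → Alder → Ash → Pine: 37+22+23+17+23 = 122
The minimum is 112.
One optimal route: Pine → Ridge → Ash → Alder → Vale → Pine (or its reverse).

Minimum total distance: 112 km.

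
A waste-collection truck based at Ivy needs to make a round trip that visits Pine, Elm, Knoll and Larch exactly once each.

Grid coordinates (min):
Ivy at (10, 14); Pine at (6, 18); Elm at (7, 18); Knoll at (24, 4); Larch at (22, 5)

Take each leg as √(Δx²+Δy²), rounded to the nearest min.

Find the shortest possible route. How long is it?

With 4 stops there are 4!/2 = 12 distinct round trips (a route and its reverse cost the same).
Ivy - Pine - Elm - Knoll - Larch - Ivy: 6+1+22+2+15 = 46
Ivy - Pine - Elm - Larch - Knoll - Ivy: 6+1+20+2+17 = 46
Ivy - Pine - Knoll - Elm - Larch - Ivy: 6+23+22+20+15 = 86
Ivy - Pine - Knoll - Larch - Elm - Ivy: 6+23+2+20+5 = 56
Ivy - Pine - Larch - Elm - Knoll - Ivy: 6+21+20+22+17 = 86
Ivy - Pine - Larch - Knoll - Elm - Ivy: 6+21+2+22+5 = 56
Ivy - Elm - Pine - Knoll - Larch - Ivy: 5+1+23+2+15 = 46
Ivy - Elm - Pine - Larch - Knoll - Ivy: 5+1+21+2+17 = 46
Ivy - Elm - Knoll - Pine - Larch - Ivy: 5+22+23+21+15 = 86
Ivy - Elm - Larch - Pine - Knoll - Ivy: 5+20+21+23+17 = 86
Ivy - Knoll - Pine - Elm - Larch - Ivy: 17+23+1+20+15 = 76
Ivy - Knoll - Elm - Pine - Larch - Ivy: 17+22+1+21+15 = 76
The minimum is 46.
One optimal route: Ivy → Pine → Elm → Knoll → Larch → Ivy (or its reverse).

Minimum total distance: 46 min.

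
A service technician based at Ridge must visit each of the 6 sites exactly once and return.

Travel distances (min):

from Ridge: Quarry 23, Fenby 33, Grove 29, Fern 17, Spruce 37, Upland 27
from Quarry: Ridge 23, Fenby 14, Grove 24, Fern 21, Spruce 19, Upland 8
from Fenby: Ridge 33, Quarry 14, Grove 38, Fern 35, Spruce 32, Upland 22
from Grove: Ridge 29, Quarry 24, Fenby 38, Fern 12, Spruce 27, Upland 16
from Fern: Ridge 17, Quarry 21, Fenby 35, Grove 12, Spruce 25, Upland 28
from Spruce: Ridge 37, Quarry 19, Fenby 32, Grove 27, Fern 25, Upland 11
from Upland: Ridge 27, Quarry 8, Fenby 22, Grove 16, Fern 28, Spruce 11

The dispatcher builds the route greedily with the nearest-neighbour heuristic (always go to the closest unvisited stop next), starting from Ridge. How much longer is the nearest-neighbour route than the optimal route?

From Ridge: Fern=17, Quarry=23, Upland=27, Grove=29, Fenby=33, Spruce=37 → choose Fern (17).
From Fern: Grove=12, Quarry=21, Spruce=25, Upland=28, Fenby=35 → choose Grove (12).
From Grove: Upland=16, Quarry=24, Spruce=27, Fenby=38 → choose Upland (16).
From Upland: Quarry=8, Spruce=11, Fenby=22 → choose Quarry (8).
From Quarry: Fenby=14, Spruce=19 → choose Fenby (14).
From Fenby: Spruce=32 → choose Spruce (32).
NN route Ridge → Fern → Grove → Upland → Quarry → Fenby → Spruce → Ridge costs 136.
Optimal: Ridge → Fenby → Quarry → Spruce → Upland → Grove → Fern → Ridge costs 122 (by enumerating all 360 distinct tours).
Excess = 136 − 122 = 14.

Excess over optimum: 14 min.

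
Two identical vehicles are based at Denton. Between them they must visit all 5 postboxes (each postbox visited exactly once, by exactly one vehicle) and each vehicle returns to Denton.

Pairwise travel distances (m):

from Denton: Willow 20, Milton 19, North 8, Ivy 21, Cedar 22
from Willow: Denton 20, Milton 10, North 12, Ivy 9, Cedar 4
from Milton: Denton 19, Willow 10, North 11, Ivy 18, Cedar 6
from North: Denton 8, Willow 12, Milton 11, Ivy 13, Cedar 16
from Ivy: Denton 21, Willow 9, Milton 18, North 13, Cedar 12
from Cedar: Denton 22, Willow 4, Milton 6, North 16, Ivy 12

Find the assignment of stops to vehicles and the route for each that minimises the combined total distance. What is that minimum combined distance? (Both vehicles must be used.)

Minimum combined distance: 75 m.

Check every non-empty split of the stops between the two vehicles; for each half take its own optimal tour:
  {Willow} + {Milton, North, Ivy, Cedar}: 40 + 58 = 98
  {Milton} + {Willow, North, Ivy, Cedar}: 38 + 56 = 94
  {Willow, Milton} + {North, Ivy, Cedar}: 49 + 55 = 104
  {North} + {Willow, Milton, Ivy, Cedar}: 16 + 59 = 75
  {Willow, North} + {Milton, Ivy, Cedar}: 40 + 58 = 98
  {Milton, North} + {Willow, Ivy, Cedar}: 38 + 56 = 94
  … (15 splits in total)
Best: vehicle 1 Denton → North → Denton = 16; vehicle 2 Denton → Milton → Cedar → Willow → Ivy → Denton = 59; combined 75.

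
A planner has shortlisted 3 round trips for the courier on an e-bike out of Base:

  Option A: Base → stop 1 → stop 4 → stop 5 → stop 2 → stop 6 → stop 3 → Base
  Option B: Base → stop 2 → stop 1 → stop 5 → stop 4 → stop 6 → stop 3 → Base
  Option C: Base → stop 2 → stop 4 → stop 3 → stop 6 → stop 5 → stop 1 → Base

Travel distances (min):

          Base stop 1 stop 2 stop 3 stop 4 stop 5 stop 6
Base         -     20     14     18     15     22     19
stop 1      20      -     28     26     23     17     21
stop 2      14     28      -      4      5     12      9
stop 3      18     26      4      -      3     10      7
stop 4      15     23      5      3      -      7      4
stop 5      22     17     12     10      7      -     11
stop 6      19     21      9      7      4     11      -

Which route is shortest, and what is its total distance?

Option A: 20 + 23 + 7 + 12 + 9 + 7 + 18 = 96
Option B: 14 + 28 + 17 + 7 + 4 + 7 + 18 = 95
Option C: 14 + 5 + 3 + 7 + 11 + 17 + 20 = 77

Shortest is Option C, total 77 min.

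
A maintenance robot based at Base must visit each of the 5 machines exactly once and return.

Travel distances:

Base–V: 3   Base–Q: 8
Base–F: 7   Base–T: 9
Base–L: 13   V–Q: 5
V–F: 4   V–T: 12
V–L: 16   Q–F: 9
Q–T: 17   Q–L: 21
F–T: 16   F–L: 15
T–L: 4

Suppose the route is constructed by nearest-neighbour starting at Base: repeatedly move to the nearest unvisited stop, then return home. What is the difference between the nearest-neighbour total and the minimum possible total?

From Base: V=3, F=7, Q=8, T=9, L=13 → choose V (3).
From V: F=4, Q=5, T=12, L=16 → choose F (4).
From F: Q=9, L=15, T=16 → choose Q (9).
From Q: T=17, L=21 → choose T (17).
From T: L=4 → choose L (4).
NN route Base → V → F → Q → T → L → Base costs 50.
Optimal: Base → V → Q → F → L → T → Base costs 45 (by enumerating all 60 distinct tours).
Excess = 50 − 45 = 5.

The nearest-neighbour route is 5 longer than optimal.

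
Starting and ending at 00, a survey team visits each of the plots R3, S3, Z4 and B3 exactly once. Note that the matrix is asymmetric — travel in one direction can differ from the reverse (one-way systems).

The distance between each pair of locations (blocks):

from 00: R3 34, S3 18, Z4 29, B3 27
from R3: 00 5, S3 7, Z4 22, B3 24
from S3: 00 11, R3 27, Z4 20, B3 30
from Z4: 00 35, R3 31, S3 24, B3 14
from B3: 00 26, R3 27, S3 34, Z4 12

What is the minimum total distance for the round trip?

84 blocks — the shortest possible round trip.

00-R3-S3-Z4-B3-00: 34+7+20+14+26 = 101
00-R3-S3-B3-Z4-00: 34+7+30+12+35 = 118
00-R3-Z4-S3-B3-00: 34+22+24+30+26 = 136
00-R3-Z4-B3-S3-00: 34+22+14+34+11 = 115
00-R3-B3-S3-Z4-00: 34+24+34+20+35 = 147
00-R3-B3-Z4-S3-00: 34+24+12+24+11 = 105
00-S3-R3-Z4-B3-00: 18+27+22+14+26 = 107
00-S3-R3-B3-Z4-00: 18+27+24+12+35 = 116
00-S3-Z4-R3-B3-00: 18+20+31+24+26 = 119
00-S3-Z4-B3-R3-00: 18+20+14+27+5 = 84
00-S3-B3-R3-Z4-00: 18+30+27+22+35 = 132
00-S3-B3-Z4-R3-00: 18+30+12+31+5 = 96
00-Z4-R3-S3-B3-00: 29+31+7+30+26 = 123
00-Z4-R3-B3-S3-00: 29+31+24+34+11 = 129
… (10 more)
The minimum is 84.
One optimal route: 00 → S3 → Z4 → B3 → R3 → 00.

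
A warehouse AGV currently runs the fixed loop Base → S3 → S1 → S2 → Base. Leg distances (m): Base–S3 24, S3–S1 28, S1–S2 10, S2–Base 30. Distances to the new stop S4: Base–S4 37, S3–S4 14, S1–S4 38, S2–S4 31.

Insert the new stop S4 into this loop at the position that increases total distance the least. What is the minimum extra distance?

Insertion cost between consecutive stops i–j is d(i,S4) + d(S4,j) − d(i,j):
  between Base and S3: 37 + 14 − 24 = 27
  between S3 and S1: 14 + 38 − 28 = 24
  between S1 and S2: 38 + 31 − 10 = 59
  between S2 and Base: 31 + 37 − 30 = 38
Cheapest insertion is between S3 and S1, adding 24.
New total = 92 + 24 = 116.

Adding 24 m by placing S4 on the S3–S1 leg.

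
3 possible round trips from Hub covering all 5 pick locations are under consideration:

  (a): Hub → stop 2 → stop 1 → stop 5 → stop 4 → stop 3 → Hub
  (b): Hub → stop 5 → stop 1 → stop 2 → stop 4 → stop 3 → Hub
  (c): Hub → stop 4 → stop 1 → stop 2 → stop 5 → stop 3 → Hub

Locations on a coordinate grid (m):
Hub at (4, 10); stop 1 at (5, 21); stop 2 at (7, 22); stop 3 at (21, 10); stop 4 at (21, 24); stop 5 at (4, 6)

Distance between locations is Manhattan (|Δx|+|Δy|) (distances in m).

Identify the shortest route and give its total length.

(a): 15 + 3 + 16 + 35 + 14 + 17 = 100
(b): 4 + 16 + 3 + 16 + 14 + 17 = 70
(c): 31 + 19 + 3 + 19 + 21 + 17 = 110

70 m — (b) is the shortest.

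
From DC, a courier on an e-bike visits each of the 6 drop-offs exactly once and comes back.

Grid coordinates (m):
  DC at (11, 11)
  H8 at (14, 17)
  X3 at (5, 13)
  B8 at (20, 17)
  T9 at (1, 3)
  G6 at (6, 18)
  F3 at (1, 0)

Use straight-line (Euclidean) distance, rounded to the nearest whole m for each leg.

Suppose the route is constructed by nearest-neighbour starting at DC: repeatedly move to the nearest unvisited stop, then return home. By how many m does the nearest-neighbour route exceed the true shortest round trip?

DC: X3=6, H8=7, G6=9, B8=11, T9=13, F3=15 ⇒ X3
X3: G6=5, H8=10, T9=11, F3=14, B8=16 ⇒ G6
G6: H8=8, B8=14, T9=16, F3=19 ⇒ H8
H8: B8=6, T9=19, F3=21 ⇒ B8
B8: T9=24, F3=25 ⇒ T9
T9: F3=3 ⇒ F3
NN route DC → X3 → G6 → H8 → B8 → T9 → F3 → DC costs 67.
Optimal: DC → B8 → H8 → G6 → X3 → T9 → F3 → DC costs 59 (by enumerating all 360 distinct tours).
Excess = 67 − 59 = 8.

The nearest-neighbour route is 8 m longer than optimal.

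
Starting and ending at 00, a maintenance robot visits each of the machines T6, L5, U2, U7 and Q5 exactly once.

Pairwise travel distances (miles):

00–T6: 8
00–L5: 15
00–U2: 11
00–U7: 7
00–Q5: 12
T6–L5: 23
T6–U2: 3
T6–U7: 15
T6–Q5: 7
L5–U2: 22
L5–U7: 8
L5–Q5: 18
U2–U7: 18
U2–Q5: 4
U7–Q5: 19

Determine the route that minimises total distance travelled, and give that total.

48 miles — the shortest possible round trip.

With 5 stops there are 5!/2 = 60 distinct round trips (a route and its reverse cost the same).
00→T6→L5→U2→U7→Q5→00: 8+23+22+18+19+12 = 102
00→T6→L5→U2→Q5→U7→00: 8+23+22+4+19+7 = 83
00→T6→L5→U7→U2→Q5→00: 8+23+8+18+4+12 = 73
00→T6→L5→U7→Q5→U2→00: 8+23+8+19+4+11 = 73
00→T6→L5→Q5→U2→U7→00: 8+23+18+4+18+7 = 78
00→T6→L5→Q5→U7→U2→00: 8+23+18+19+18+11 = 97
00→T6→U2→L5→U7→Q5→00: 8+3+22+8+19+12 = 72
00→T6→U2→L5→Q5→U7→00: 8+3+22+18+19+7 = 77
00→T6→U2→U7→L5→Q5→00: 8+3+18+8+18+12 = 67
00→T6→U2→U7→Q5→L5→00: 8+3+18+19+18+15 = 81
00→T6→U2→Q5→L5→U7→00: 8+3+4+18+8+7 = 48
00→T6→U2→Q5→U7→L5→00: 8+3+4+19+8+15 = 57
00→T6→U7→L5→U2→Q5→00: 8+15+8+22+4+12 = 69
00→T6→U7→L5→Q5→U2→00: 8+15+8+18+4+11 = 64
… (46 more)
The minimum is 48.
One optimal route: 00 → T6 → U2 → Q5 → L5 → U7 → 00 (or its reverse).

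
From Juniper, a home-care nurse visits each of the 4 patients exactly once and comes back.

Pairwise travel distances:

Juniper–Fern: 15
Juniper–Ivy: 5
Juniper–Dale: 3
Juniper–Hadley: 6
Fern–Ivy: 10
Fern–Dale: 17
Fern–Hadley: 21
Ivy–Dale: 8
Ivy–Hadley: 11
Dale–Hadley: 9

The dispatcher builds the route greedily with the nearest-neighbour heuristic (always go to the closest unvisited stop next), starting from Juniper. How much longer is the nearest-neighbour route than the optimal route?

From Juniper: Dale=3, Ivy=5, Hadley=6, Fern=15 → choose Dale (3).
From Dale: Ivy=8, Hadley=9, Fern=17 → choose Ivy (8).
From Ivy: Fern=10, Hadley=11 → choose Fern (10).
From Fern: Hadley=21 → choose Hadley (21).
NN route Juniper → Dale → Ivy → Fern → Hadley → Juniper costs 48.
Optimal: Juniper → Ivy → Fern → Dale → Hadley → Juniper costs 47 (by enumerating all 12 distinct tours).
Excess = 48 − 47 = 1.

The nearest-neighbour route is 1 longer than optimal.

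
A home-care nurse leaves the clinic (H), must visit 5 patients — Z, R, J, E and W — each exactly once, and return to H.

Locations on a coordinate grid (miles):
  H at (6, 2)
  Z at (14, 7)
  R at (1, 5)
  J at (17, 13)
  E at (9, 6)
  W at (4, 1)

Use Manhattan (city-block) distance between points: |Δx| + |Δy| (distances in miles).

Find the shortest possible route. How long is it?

With 5 stops there are 5!/2 = 60 distinct round trips (a route and its reverse cost the same).
H→Z→R→J→E→W→H: 13+15+24+15+10+3 = 80
H→Z→R→J→W→E→H: 13+15+24+25+10+7 = 94
H→Z→R→E→J→W→H: 13+15+9+15+25+3 = 80
H→Z→R→E→W→J→H: 13+15+9+10+25+22 = 94
H→Z→R→W→J→E→H: 13+15+7+25+15+7 = 82
H→Z→R→W→E→J→H: 13+15+7+10+15+22 = 82
H→Z→J→R→E→W→H: 13+9+24+9+10+3 = 68
H→Z→J→R→W→E→H: 13+9+24+7+10+7 = 70
H→Z→J→E→R→W→H: 13+9+15+9+7+3 = 56
H→Z→J→E→W→R→H: 13+9+15+10+7+8 = 62
H→Z→J→W→R→E→H: 13+9+25+7+9+7 = 70
H→Z→J→W→E→R→H: 13+9+25+10+9+8 = 74
H→Z→E→R→J→W→H: 13+6+9+24+25+3 = 80
H→Z→E→R→W→J→H: 13+6+9+7+25+22 = 82
… (46 more)
The minimum is 56.
One optimal route: H → Z → J → E → R → W → H (or its reverse).

Minimum total distance: 56 miles.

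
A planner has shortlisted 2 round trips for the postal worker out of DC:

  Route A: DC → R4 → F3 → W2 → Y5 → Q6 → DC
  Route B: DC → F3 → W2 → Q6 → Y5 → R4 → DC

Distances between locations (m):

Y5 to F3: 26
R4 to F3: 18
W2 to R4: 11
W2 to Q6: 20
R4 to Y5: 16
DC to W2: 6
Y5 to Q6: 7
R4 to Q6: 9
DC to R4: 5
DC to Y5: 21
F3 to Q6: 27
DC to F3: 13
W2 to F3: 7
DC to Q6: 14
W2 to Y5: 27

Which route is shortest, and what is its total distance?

68 m — Route B is the shortest.

Route A: 5 + 18 + 7 + 27 + 7 + 14 = 78
Route B: 13 + 7 + 20 + 7 + 16 + 5 = 68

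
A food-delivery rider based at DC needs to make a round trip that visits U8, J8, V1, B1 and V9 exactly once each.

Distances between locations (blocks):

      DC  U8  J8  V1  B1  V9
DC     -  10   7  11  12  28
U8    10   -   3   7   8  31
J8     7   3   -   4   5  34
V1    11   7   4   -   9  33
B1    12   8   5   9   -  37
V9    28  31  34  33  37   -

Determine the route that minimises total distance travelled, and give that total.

87 blocks — the shortest possible round trip.

DC - U8 - J8 - V1 - B1 - V9 - DC: 10+3+4+9+37+28 = 91
DC - U8 - J8 - V1 - V9 - B1 - DC: 10+3+4+33+37+12 = 99
DC - U8 - J8 - B1 - V1 - V9 - DC: 10+3+5+9+33+28 = 88
DC - U8 - J8 - B1 - V9 - V1 - DC: 10+3+5+37+33+11 = 99
DC - U8 - J8 - V9 - V1 - B1 - DC: 10+3+34+33+9+12 = 101
DC - U8 - J8 - V9 - B1 - V1 - DC: 10+3+34+37+9+11 = 104
DC - U8 - V1 - J8 - B1 - V9 - DC: 10+7+4+5+37+28 = 91
DC - U8 - V1 - J8 - V9 - B1 - DC: 10+7+4+34+37+12 = 104
DC - U8 - V1 - B1 - J8 - V9 - DC: 10+7+9+5+34+28 = 93
DC - U8 - V1 - B1 - V9 - J8 - DC: 10+7+9+37+34+7 = 104
DC - U8 - V1 - V9 - J8 - B1 - DC: 10+7+33+34+5+12 = 101
DC - U8 - V1 - V9 - B1 - J8 - DC: 10+7+33+37+5+7 = 99
DC - U8 - B1 - J8 - V1 - V9 - DC: 10+8+5+4+33+28 = 88
DC - U8 - B1 - J8 - V9 - V1 - DC: 10+8+5+34+33+11 = 101
… (46 more)
DC - J8 - V1 - B1 - U8 - V9 - DC: 7+4+9+8+31+28 = 87  ← best
The minimum is 87.
One optimal route: DC → J8 → V1 → B1 → U8 → V9 → DC (or its reverse).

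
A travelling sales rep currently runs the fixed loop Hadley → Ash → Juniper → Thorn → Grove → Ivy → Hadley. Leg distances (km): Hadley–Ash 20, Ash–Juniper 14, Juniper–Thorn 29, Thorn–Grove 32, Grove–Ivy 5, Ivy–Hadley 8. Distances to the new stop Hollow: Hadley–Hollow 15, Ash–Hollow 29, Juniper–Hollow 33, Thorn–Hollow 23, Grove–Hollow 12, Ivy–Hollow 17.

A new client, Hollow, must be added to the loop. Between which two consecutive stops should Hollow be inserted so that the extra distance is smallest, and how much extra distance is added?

+3 km — insert Hollow between Thorn and Grove.

Insertion cost between consecutive stops i–j is d(i,Hollow) + d(Hollow,j) − d(i,j):
  between Hadley and Ash: 15 + 29 − 20 = 24
  between Ash and Juniper: 29 + 33 − 14 = 48
  between Juniper and Thorn: 33 + 23 − 29 = 27
  between Thorn and Grove: 23 + 12 − 32 = 3
  between Grove and Ivy: 12 + 17 − 5 = 24
  between Ivy and Hadley: 17 + 15 − 8 = 24
Cheapest insertion is between Thorn and Grove, adding 3.
New total = 108 + 3 = 111.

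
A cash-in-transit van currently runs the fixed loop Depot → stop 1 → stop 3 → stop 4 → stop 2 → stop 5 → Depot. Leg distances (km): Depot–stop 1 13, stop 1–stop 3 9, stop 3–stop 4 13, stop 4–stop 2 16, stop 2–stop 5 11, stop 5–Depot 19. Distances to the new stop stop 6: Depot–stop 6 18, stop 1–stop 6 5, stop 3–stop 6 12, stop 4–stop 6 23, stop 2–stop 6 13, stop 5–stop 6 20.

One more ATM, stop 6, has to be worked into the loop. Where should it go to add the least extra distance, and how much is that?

+8 km — insert stop 6 between stop 1 and stop 3.

Insertion cost between consecutive stops i–j is d(i,stop 6) + d(stop 6,j) − d(i,j):
  between Depot and stop 1: 18 + 5 − 13 = 10
  between stop 1 and stop 3: 5 + 12 − 9 = 8
  between stop 3 and stop 4: 12 + 23 − 13 = 22
  between stop 4 and stop 2: 23 + 13 − 16 = 20
  between stop 2 and stop 5: 13 + 20 − 11 = 22
  between stop 5 and Depot: 20 + 18 − 19 = 19
Cheapest insertion is between stop 1 and stop 3, adding 8.
New total = 81 + 8 = 89.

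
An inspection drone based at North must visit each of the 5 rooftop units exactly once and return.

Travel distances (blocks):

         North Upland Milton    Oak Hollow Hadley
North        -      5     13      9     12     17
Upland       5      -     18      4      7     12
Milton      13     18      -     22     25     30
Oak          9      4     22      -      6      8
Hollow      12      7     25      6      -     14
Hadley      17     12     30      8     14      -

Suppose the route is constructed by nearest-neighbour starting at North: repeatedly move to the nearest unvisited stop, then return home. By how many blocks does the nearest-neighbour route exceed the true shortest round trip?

North: Upland=5, Oak=9, Hollow=12, Milton=13, Hadley=17 ⇒ Upland
Upland: Oak=4, Hollow=7, Hadley=12, Milton=18 ⇒ Oak
Oak: Hollow=6, Hadley=8, Milton=22 ⇒ Hollow
Hollow: Hadley=14, Milton=25 ⇒ Hadley
Hadley: Milton=30 ⇒ Milton
NN route North → Upland → Oak → Hollow → Hadley → Milton → North costs 72.
Optimal: North → Upland → Oak → Hadley → Hollow → Milton → North costs 69 (by enumerating all 60 distinct tours).
Excess = 72 − 69 = 3.

3 blocks longer than the optimal tour.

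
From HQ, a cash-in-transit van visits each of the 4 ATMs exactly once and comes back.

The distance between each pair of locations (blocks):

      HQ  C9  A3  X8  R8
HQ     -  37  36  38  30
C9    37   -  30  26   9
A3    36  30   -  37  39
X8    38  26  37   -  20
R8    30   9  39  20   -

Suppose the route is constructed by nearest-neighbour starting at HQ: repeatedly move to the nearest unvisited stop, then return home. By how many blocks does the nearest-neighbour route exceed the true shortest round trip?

From HQ: R8=30, A3=36, C9=37, X8=38 → choose R8 (30).
From R8: C9=9, X8=20, A3=39 → choose C9 (9).
From C9: X8=26, A3=30 → choose X8 (26).
From X8: A3=37 → choose A3 (37).
NN route HQ → R8 → C9 → X8 → A3 → HQ costs 138.
Optimal: HQ → A3 → C9 → R8 → X8 → HQ costs 133 (by enumerating all 12 distinct tours).
Excess = 138 − 133 = 5.

5 blocks longer than the optimal tour.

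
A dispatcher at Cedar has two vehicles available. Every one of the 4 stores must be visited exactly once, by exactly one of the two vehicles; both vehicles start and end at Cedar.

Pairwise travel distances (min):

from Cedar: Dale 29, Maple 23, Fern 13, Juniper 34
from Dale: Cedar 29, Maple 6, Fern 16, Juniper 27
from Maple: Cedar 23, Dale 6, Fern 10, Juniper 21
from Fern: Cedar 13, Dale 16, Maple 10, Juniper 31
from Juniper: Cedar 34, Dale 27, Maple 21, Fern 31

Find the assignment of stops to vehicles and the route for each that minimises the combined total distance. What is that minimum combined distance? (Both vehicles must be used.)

Minimum combined distance: 116 min.

Check every non-empty split of the stops between the two vehicles; for each half take its own optimal tour:
  {Dale} + {Maple, Fern, Juniper}: 58 + 78 = 136
  {Maple} + {Dale, Fern, Juniper}: 46 + 90 = 136
  {Dale, Maple} + {Fern, Juniper}: 58 + 78 = 136
  {Fern} + {Dale, Maple, Juniper}: 26 + 90 = 116
  {Dale, Fern} + {Maple, Juniper}: 58 + 78 = 136
  {Maple, Fern} + {Dale, Juniper}: 46 + 90 = 136
  … (7 splits in total)
Best: vehicle 1 Cedar → Fern → Cedar = 26; vehicle 2 Cedar → Dale → Maple → Juniper → Cedar = 90; combined 116.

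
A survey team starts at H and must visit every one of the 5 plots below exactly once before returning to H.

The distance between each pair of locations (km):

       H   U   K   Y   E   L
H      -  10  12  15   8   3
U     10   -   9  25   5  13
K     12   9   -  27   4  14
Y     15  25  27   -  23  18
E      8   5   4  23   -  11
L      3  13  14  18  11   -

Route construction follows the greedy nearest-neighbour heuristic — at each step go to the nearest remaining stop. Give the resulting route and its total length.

From H: distances to unvisited — L=3, E=8, U=10, K=12, Y=15. Nearest is L (3).
From L: distances to unvisited — E=11, U=13, K=14, Y=18. Nearest is E (11).
From E: distances to unvisited — K=4, U=5, Y=23. Nearest is K (4).
From K: distances to unvisited — U=9, Y=27. Nearest is U (9).
From U: distances to unvisited — Y=25. Nearest is Y (25).
Return Y→H: 15.
Total = 3 + 11 + 4 + 9 + 25 + 15 = 67.

Total distance 67 km via the nearest-neighbour route H → L → E → K → U → Y → H.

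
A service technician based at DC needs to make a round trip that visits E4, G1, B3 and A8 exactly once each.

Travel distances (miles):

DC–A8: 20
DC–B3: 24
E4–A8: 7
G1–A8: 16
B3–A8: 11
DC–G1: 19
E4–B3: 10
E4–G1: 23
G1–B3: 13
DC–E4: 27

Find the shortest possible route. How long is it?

Shortest round trip = 69 miles.

There are 12 distinct closed tours to check (reversals are equivalent).
DC-E4-G1-B3-A8-DC: 27+23+13+11+20 = 94
DC-E4-G1-A8-B3-DC: 27+23+16+11+24 = 101
DC-E4-B3-G1-A8-DC: 27+10+13+16+20 = 86
DC-E4-B3-A8-G1-DC: 27+10+11+16+19 = 83
DC-E4-A8-G1-B3-DC: 27+7+16+13+24 = 87
DC-E4-A8-B3-G1-DC: 27+7+11+13+19 = 77
DC-G1-E4-B3-A8-DC: 19+23+10+11+20 = 83
DC-G1-E4-A8-B3-DC: 19+23+7+11+24 = 84
DC-G1-B3-E4-A8-DC: 19+13+10+7+20 = 69
DC-G1-A8-E4-B3-DC: 19+16+7+10+24 = 76
DC-B3-E4-G1-A8-DC: 24+10+23+16+20 = 93
DC-B3-G1-E4-A8-DC: 24+13+23+7+20 = 87
The minimum is 69.
One optimal route: DC → G1 → B3 → E4 → A8 → DC (or its reverse).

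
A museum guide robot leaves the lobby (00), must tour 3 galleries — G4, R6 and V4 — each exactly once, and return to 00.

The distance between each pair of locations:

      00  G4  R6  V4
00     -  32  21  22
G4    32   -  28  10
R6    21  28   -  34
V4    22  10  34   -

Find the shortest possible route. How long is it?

There are 3 distinct closed tours to check (reversals are equivalent).
00 - G4 - R6 - V4 - 00: 32+28+34+22 = 116
00 - G4 - V4 - R6 - 00: 32+10+34+21 = 97
00 - R6 - G4 - V4 - 00: 21+28+10+22 = 81
The minimum is 81.
One optimal route: 00 → R6 → G4 → V4 → 00 (or its reverse).

Shortest round trip = 81.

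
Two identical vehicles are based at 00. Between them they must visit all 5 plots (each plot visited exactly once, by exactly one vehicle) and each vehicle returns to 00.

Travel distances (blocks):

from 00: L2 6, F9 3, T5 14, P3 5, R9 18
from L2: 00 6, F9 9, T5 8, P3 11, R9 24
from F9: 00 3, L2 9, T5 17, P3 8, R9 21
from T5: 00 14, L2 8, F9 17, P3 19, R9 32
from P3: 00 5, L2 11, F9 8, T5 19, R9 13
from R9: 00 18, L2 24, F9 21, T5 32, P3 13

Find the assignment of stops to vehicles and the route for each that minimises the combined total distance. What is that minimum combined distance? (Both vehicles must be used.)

Try each way of splitting the stops between the two vehicles (each non-empty) and, for each split, find the best tour for each vehicle:
  {L2} + {F9, T5, P3, R9}: 12 + 70 = 82
  {F9} + {L2, T5, P3, R9}: 6 + 64 = 70
  {L2, F9} + {T5, P3, R9}: 18 + 64 = 82
  {T5} + {L2, F9, P3, R9}: 28 + 54 = 82
  {L2, T5} + {F9, P3, R9}: 28 + 42 = 70
  {F9, T5} + {L2, P3, R9}: 34 + 48 = 82
  … (15 splits in total)
Best: vehicle 1 00 → F9 → 00 = 6; vehicle 2 00 → L2 → T5 → P3 → R9 → 00 = 64; combined 70.

Minimum combined distance: 70 blocks.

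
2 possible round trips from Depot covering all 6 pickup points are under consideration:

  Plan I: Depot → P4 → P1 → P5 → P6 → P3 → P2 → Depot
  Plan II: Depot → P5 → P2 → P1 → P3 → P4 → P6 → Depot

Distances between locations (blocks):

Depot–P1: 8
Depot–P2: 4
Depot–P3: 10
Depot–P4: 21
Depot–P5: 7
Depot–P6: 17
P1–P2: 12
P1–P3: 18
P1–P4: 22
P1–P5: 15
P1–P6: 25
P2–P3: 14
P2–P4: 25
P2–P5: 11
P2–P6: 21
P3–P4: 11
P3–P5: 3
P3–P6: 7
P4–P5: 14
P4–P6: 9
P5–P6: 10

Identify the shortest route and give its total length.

Shortest is Plan II, total 85 blocks.

Plan I: 21 + 22 + 15 + 10 + 7 + 14 + 4 = 93
Plan II: 7 + 11 + 12 + 18 + 11 + 9 + 17 = 85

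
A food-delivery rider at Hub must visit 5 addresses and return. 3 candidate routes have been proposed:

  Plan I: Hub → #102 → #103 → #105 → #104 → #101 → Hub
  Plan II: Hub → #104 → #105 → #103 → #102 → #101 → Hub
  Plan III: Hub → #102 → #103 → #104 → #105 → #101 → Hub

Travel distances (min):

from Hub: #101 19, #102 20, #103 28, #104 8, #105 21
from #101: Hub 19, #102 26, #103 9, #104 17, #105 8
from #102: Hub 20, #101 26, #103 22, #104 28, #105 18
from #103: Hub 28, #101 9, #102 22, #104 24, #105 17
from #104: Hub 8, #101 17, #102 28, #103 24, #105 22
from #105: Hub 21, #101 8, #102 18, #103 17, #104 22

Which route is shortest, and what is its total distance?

Plan I: 20 + 22 + 17 + 22 + 17 + 19 = 117
Plan II: 8 + 22 + 17 + 22 + 26 + 19 = 114
Plan III: 20 + 22 + 24 + 22 + 8 + 19 = 115

Shortest is Plan II, total 114 min.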